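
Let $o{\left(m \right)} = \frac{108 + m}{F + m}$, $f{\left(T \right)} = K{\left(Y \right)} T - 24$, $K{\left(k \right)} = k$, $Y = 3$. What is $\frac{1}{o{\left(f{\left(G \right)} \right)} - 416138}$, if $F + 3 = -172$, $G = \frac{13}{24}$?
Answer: $- \frac{1579}{657082587} \approx -2.403 \cdot 10^{-6}$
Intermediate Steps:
$G = \frac{13}{24}$ ($G = 13 \cdot \frac{1}{24} = \frac{13}{24} \approx 0.54167$)
$F = -175$ ($F = -3 - 172 = -175$)
$f{\left(T \right)} = -24 + 3 T$ ($f{\left(T \right)} = 3 T - 24 = -24 + 3 T$)
$o{\left(m \right)} = \frac{108 + m}{-175 + m}$
$\frac{1}{o{\left(f{\left(G \right)} \right)} - 416138} = \frac{1}{\frac{108 + \left(-24 + 3 \cdot \frac{13}{24}\right)}{-175 + \left(-24 + 3 \cdot \frac{13}{24}\right)} - 416138} = \frac{1}{\frac{108 + \left(-24 + \frac{13}{8}\right)}{-175 + \left(-24 + \frac{13}{8}\right)} - 416138} = \frac{1}{\frac{108 - \frac{179}{8}}{-175 - \frac{179}{8}} - 416138} = \frac{1}{\frac{1}{- \frac{1579}{8}} \cdot \frac{685}{8} - 416138} = \frac{1}{\left(- \frac{8}{1579}\right) \frac{685}{8} - 416138} = \frac{1}{- \frac{685}{1579} - 416138} = \frac{1}{- \frac{657082587}{1579}} = - \frac{1579}{657082587}$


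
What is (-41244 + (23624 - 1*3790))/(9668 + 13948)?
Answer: -10705/11808 ≈ -0.90659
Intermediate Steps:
(-41244 + (23624 - 1*3790))/(9668 + 13948) = (-41244 + (23624 - 3790))/23616 = (-41244 + 19834)*(1/23616) = -21410*1/23616 = -10705/11808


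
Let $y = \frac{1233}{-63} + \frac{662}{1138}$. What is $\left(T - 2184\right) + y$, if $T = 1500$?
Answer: $- \frac{2800008}{3983} \approx -702.99$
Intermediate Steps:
$y = - \frac{75636}{3983}$ ($y = 1233 \left(- \frac{1}{63}\right) + 662 \cdot \frac{1}{1138} = - \frac{137}{7} + \frac{331}{569} = - \frac{75636}{3983} \approx -18.99$)
$\left(T - 2184\right) + y = \left(1500 - 2184\right) - \frac{75636}{3983} = -684 - \frac{75636}{3983} = - \frac{2800008}{3983}$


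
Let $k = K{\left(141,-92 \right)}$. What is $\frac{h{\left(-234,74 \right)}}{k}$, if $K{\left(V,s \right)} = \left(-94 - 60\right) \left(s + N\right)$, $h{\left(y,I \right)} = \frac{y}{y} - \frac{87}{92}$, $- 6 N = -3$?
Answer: $\frac{5}{1296372} \approx 3.8569 \cdot 10^{-6}$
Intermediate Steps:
$N = \frac{1}{2}$ ($N = \left(- \frac{1}{6}\right) \left(-3\right) = \frac{1}{2} \approx 0.5$)
$h{\left(y,I \right)} = \frac{5}{92}$ ($h{\left(y,I \right)} = 1 - \frac{87}{92} = \frac{5}{92}$)
$K{\left(V,s \right)} = -77 - 154 s$ ($K{\left(V,s \right)} = \left(-94 - 60\right) \left(s + \frac{1}{2}\right) = - 154 \left(\frac{1}{2} + s\right) = -77 - 154 s$)
$k = 14091$ ($k = -77 - -14168 = -77 + 14168 = 14091$)
$\frac{h{\left(-234,74 \right)}}{k} = \frac{5}{92 \cdot 14091} = \frac{5}{92} \cdot \frac{1}{14091} = \frac{5}{1296372}$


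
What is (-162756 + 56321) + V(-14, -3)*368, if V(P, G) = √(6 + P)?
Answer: -106435 + 736*I*√2 ≈ -1.0644e+5 + 1040.9*I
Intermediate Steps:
(-162756 + 56321) + V(-14, -3)*368 = (-162756 + 56321) + √(6 - 14)*368 = -106435 + √(-8)*368 = -106435 + (2*I*√2)*368 = -106435 + 736*I*√2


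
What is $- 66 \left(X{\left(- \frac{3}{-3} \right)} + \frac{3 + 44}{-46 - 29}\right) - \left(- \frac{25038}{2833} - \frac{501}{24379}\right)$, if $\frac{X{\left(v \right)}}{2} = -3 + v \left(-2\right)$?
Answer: $\frac{1226293624913}{1726642675} \approx 710.22$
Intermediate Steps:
$X{\left(v \right)} = -6 - 4 v$ ($X{\left(v \right)} = 2 \left(-3 + v \left(-2\right)\right) = 2 \left(-3 - 2 v\right) = -6 - 4 v$)
$- 66 \left(X{\left(- \frac{3}{-3} \right)} + \frac{3 + 44}{-46 - 29}\right) - \left(- \frac{25038}{2833} - \frac{501}{24379}\right) = - 66 \left(\left(-6 - 4 \left(- \frac{3}{-3}\right)\right) + \frac{3 + 44}{-46 - 29}\right) - \left(- \frac{25038}{2833} - \frac{501}{24379}\right) = - 66 \left(\left(-6 - 4 \left(\left(-3\right) \left(- \frac{1}{3}\right)\right)\right) + \frac{47}{-75}\right) - - \frac{611820735}{69065707} = - 66 \left(\left(-6 - 4\right) + 47 \left(- \frac{1}{75}\right)\right) + \left(\frac{501}{24379} + \frac{25038}{2833}\right) = - 66 \left(\left(-6 - 4\right) - \frac{47}{75}\right) + \frac{611820735}{69065707} = - 66 \left(-10 - \frac{47}{75}\right) + \frac{611820735}{69065707} = \left(-66\right) \left(- \frac{797}{75}\right) + \frac{611820735}{69065707} = \frac{17534}{25} + \frac{611820735}{69065707} = \frac{1226293624913}{1726642675}$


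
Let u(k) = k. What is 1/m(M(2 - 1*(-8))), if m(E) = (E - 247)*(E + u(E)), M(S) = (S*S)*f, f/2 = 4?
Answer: 1/884800 ≈ 1.1302e-6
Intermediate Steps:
f = 8 (f = 2*4 = 8)
M(S) = 8*S² (M(S) = (S*S)*8 = S²*8 = 8*S²)
m(E) = 2*E*(-247 + E) (m(E) = (E - 247)*(E + E) = (-247 + E)*(2*E) = 2*E*(-247 + E))
1/m(M(2 - 1*(-8))) = 1/(2*(8*(2 - 1*(-8))²)*(-247 + 8*(2 - 1*(-8))²)) = 1/(2*(8*(2 + 8)²)*(-247 + 8*(2 + 8)²)) = 1/(2*(8*10²)*(-247 + 8*10²)) = 1/(2*(8*100)*(-247 + 8*100)) = 1/(2*800*(-247 + 800)) = 1/(2*800*553) = 1/884800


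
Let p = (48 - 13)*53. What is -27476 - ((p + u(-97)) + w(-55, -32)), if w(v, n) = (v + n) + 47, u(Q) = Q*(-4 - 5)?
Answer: -30164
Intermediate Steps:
u(Q) = -9*Q (u(Q) = Q*(-9) = -9*Q)
p = 1855 (p = 35*53 = 1855)
w(v, n) = 47 + n + v (w(v, n) = (n + v) + 47 = 47 + n + v)
-27476 - ((p + u(-97)) + w(-55, -32)) = -27476 - ((1855 - 9*(-97)) + (47 - 32 - 55)) = -27476 - ((1855 + 873) - 40) = -27476 - (2728 - 40) = -27476 - 1*2688 = -27476 - 2688 = -30164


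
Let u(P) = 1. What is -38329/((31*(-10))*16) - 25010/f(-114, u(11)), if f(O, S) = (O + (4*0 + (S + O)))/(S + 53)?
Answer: 6707379083/1125920 ≈ 5957.2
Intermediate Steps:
f(O, S) = (S + 2*O)/(53 + S) (f(O, S) = (O + (0 + (O + S)))/(53 + S) = (O + (O + S))/(53 + S) = (S + 2*O)/(53 + S))
-38329/((31*(-10))*16) - 25010/f(-114, u(11)) = -38329/((31*(-10))*16) - 25010*(53 + 1)/(1 + 2*(-114)) = -38329/((-310*16)) - 25010*54/(1 - 228) = -38329/(-4960) - 25010/((1/54)*(-227)) = -38329*(-1/4960) - 25010/(-227/54) = 38329/4960 - 25010*(-54/227) = 38329/4960 + 1350540/227 = 6707379083/1125920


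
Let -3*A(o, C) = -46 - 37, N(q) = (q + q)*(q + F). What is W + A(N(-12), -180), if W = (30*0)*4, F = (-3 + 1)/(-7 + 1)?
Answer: 83/3 ≈ 27.667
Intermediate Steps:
F = 1/3 (F = -2/(-6) = -2*(-1/6) = 1/3 ≈ 0.33333)
N(q) = 2*q*(1/3 + q) (N(q) = (q + q)*(q + 1/3) = (2*q)*(1/3 + q) = 2*q*(1/3 + q))
W = 0 (W = 0*4 = 0)
A(o, C) = 83/3 (A(o, C) = -(-46 - 37)/3 = -1/3*(-83) = 83/3)
W + A(N(-12), -180) = 0 + 83/3 = 83/3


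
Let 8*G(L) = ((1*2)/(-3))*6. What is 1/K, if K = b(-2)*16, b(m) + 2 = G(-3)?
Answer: -1/40 ≈ -0.025000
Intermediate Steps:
G(L) = -½ (G(L) = (((1*2)/(-3))*6)/8 = ((2*(-⅓))*6)/8 = (-⅔*6)/8 = (⅛)*(-4) = -½)
b(m) = -5/2 (b(m) = -2 - ½ = -5/2)
K = -40 (K = -5/2*16 = -40)
1/K = 1/(-40) = -1/40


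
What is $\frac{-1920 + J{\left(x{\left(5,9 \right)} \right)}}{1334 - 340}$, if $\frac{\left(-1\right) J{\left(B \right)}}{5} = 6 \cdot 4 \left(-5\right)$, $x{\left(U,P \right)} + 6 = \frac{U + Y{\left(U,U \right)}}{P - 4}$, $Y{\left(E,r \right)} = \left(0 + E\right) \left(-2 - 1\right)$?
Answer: $- \frac{660}{497} \approx -1.328$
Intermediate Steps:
$Y{\left(E,r \right)} = - 3 E$ ($Y{\left(E,r \right)} = E \left(-3\right) = - 3 E$)
$x{\left(U,P \right)} = -6 - \frac{2 U}{-4 + P}$ ($x{\left(U,P \right)} = -6 + \frac{U - 3 U}{P - 4} = -6 + \frac{\left(-2\right) U}{-4 + P} = -6 - \frac{2 U}{-4 + P}$)
$J{\left(B \right)} = 600$ ($J{\left(B \right)} = - 5 \cdot 6 \cdot 4 \left(-5\right) = - 5 \cdot 24 \left(-5\right) = \left(-5\right) \left(-120\right) = 600$)
$\frac{-1920 + J{\left(x{\left(5,9 \right)} \right)}}{1334 - 340} = \frac{-1920 + 600}{1334 - 340} = - \frac{1320}{994} = \left(-1320\right) \frac{1}{994} = - \frac{660}{497}$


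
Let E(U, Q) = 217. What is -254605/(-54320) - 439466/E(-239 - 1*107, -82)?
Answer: -97210383/48112 ≈ -2020.5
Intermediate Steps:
-254605/(-54320) - 439466/E(-239 - 1*107, -82) = -254605/(-54320) - 439466/217 = -254605*(-1/54320) - 439466*1/217 = 50921/10864 - 439466/217 = -97210383/48112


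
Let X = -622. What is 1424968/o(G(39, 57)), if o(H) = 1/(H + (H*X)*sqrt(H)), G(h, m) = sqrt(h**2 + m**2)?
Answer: 4274904*sqrt(530) - 2658990288*sqrt(3)*530**(3/4) ≈ -5.0863e+11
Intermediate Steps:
o(H) = 1/(H - 622*H**(3/2)) (o(H) = 1/(H + (H*(-622))*sqrt(H)) = 1/(H + (-622*H)*sqrt(H)) = 1/(H - 622*H**(3/2)))
1424968/o(G(39, 57)) = 1424968/(1/(sqrt(39**2 + 57**2) - 622*(39**2 + 57**2)**(3/4))) = 1424968/(1/(sqrt(1521 + 3249) - 622*(1521 + 3249)**(3/4))) = 1424968/(1/(sqrt(4770) - 622*3*sqrt(3)*530**(3/4))) = 1424968/(1/(3*sqrt(530) - 622*3*sqrt(3)*530**(3/4))) = 1424968/(1/(3*sqrt(530) - 1866*sqrt(3)*530**(3/4))) = 1424968*(3*sqrt(530) - 1866*sqrt(3)*530**(3/4)) = 4274904*sqrt(530) - 2658990288*sqrt(3)*530**(3/4)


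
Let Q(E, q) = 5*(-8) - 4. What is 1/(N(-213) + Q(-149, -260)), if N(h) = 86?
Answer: 1/42 ≈ 0.023810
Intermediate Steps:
Q(E, q) = -44 (Q(E, q) = -40 - 4 = -44)
1/(N(-213) + Q(-149, -260)) = 1/(86 - 44) = 1/42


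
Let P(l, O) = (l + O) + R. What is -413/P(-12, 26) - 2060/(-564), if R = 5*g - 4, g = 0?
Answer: -53083/1410 ≈ -37.648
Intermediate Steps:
R = -4 (R = 5*0 - 4 = 0 - 4 = -4)
P(l, O) = -4 + O + l (P(l, O) = (l + O) - 4 = (O + l) - 4 = -4 + O + l)
-413/P(-12, 26) - 2060/(-564) = -413/(-4 + 26 - 12) - 2060/(-564) = -413/10 - 2060*(-1/564) = -413*⅒ + 515/141 = -413/10 + 515/141 = -53083/1410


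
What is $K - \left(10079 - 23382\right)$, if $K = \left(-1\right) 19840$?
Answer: $-6537$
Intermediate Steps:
$K = -19840$
$K - \left(10079 - 23382\right) = -19840 - \left(10079 - 23382\right) = -19840 - -13303 = -19840 + 13303 = -6537$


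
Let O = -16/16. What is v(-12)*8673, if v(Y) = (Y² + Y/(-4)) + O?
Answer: 1266258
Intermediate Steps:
O = -1 (O = -16*1/16 = -1)
v(Y) = -1 + Y² - Y/4 (v(Y) = (Y² + Y/(-4)) - 1 = (Y² - Y/4) - 1 = -1 + Y² - Y/4)
v(-12)*8673 = (-1 + (-12)² - ¼*(-12))*8673 = (-1 + 144 + 3)*8673 = 146*8673 = 1266258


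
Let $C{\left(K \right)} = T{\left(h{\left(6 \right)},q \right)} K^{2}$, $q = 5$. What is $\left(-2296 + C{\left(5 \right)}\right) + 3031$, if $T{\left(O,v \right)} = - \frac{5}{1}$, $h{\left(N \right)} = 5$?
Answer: $610$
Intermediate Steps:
$T{\left(O,v \right)} = -5$ ($T{\left(O,v \right)} = \left(-5\right) 1 = -5$)
$C{\left(K \right)} = - 5 K^{2}$
$\left(-2296 + C{\left(5 \right)}\right) + 3031 = \left(-2296 - 5 \cdot 5^{2}\right) + 3031 = \left(-2296 - 125\right) + 3031 = -2421 + 3031 = 610$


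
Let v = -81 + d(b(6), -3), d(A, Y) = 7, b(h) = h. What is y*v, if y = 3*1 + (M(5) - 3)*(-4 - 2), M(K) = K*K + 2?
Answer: 10434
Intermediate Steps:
M(K) = 2 + K² (M(K) = K² + 2 = 2 + K²)
v = -74 (v = -81 + 7 = -74)
y = -141 (y = 3*1 + ((2 + 5²) - 3)*(-4 - 2) = 3 + ((2 + 25) - 3)*(-6) = 3 + (27 - 3)*(-6) = 3 + 24*(-6) = 3 - 144 = -141)
y*v = -141*(-74) = 10434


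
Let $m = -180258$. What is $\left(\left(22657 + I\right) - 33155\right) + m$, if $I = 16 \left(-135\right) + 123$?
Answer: $-192793$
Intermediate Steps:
$I = -2037$ ($I = -2160 + 123 = -2037$)
$\left(\left(22657 + I\right) - 33155\right) + m = \left(\left(22657 - 2037\right) - 33155\right) - 180258 = \left(20620 - 33155\right) - 180258 = -12535 - 180258 = -192793$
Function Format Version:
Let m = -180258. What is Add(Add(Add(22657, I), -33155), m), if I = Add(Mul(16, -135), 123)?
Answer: -192793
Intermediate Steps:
I = -2037 (I = Add(-2160, 123) = -2037)
Add(Add(Add(22657, I), -33155), m) = Add(Add(Add(22657, -2037), -33155), -180258) = Add(Add(20620, -33155), -180258) = Add(-12535, -180258) = -192793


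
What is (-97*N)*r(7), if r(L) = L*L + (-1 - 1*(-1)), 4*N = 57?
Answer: -270921/4 ≈ -67730.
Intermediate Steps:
N = 57/4 (N = (¼)*57 = 57/4 ≈ 14.250)
r(L) = L² (r(L) = L² + (-1 + 1) = L² + 0 = L²)
(-97*N)*r(7) = -97*57/4*7² = -5529/4*49 = -270921/4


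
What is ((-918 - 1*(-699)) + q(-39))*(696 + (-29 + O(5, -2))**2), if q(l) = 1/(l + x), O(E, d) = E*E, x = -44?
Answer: -12942736/83 ≈ -1.5594e+5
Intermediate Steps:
O(E, d) = E**2
q(l) = 1/(-44 + l) (q(l) = 1/(l - 44) = 1/(-44 + l))
((-918 - 1*(-699)) + q(-39))*(696 + (-29 + O(5, -2))**2) = ((-918 - 1*(-699)) + 1/(-44 - 39))*(696 + (-29 + 5**2)**2) = ((-918 + 699) + 1/(-83))*(696 + (-29 + 25)**2) = (-219 - 1/83)*(696 + (-4)**2) = -18178*(696 + 16)/83 = -18178/83*712 = -12942736/83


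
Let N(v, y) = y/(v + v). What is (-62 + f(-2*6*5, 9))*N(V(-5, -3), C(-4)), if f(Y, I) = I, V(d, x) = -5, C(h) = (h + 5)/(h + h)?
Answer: -53/80 ≈ -0.66250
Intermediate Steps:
C(h) = (5 + h)/(2*h) (C(h) = (5 + h)/((2*h)) = (5 + h)*(1/(2*h)) = (5 + h)/(2*h))
N(v, y) = y/(2*v) (N(v, y) = y/((2*v)) = (1/(2*v))*y = y/(2*v))
(-62 + f(-2*6*5, 9))*N(V(-5, -3), C(-4)) = (-62 + 9)*((½)*((½)*(5 - 4)/(-4))/(-5)) = -53*(½)*(-¼)*1*(-1)/(2*5) = -53*(-1)*(-1)/(2*8*5) = -53*1/80 = -53/80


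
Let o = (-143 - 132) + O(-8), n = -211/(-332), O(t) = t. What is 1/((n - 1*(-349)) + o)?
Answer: 332/22123 ≈ 0.015007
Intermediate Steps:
n = 211/332 (n = -211*(-1/332) = 211/332 ≈ 0.63554)
o = -283 (o = (-143 - 132) - 8 = -275 - 8 = -283)
1/((n - 1*(-349)) + o) = 1/((211/332 - 1*(-349)) - 283) = 1/((211/332 + 349) - 283) = 1/(116079/332 - 283) = 1/(22123/332) = 332/22123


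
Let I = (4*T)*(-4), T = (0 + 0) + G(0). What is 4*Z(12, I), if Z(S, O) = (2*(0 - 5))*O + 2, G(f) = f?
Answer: 8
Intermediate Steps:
T = 0 (T = (0 + 0) + 0 = 0 + 0 = 0)
I = 0 (I = (4*0)*(-4) = 0*(-4) = 0)
Z(S, O) = 2 - 10*O (Z(S, O) = (2*(-5))*O + 2 = -10*O + 2 = 2 - 10*O)
4*Z(12, I) = 4*(2 - 10*0) = 4*(2 + 0) = 4*2 = 8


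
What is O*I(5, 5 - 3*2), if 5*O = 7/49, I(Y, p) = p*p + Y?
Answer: 6/35 ≈ 0.17143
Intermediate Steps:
I(Y, p) = Y + p² (I(Y, p) = p² + Y = Y + p²)
O = 1/35 (O = (7/49)/5 = (7*(1/49))/5 = (⅕)*(⅐) = 1/35 ≈ 0.028571)
O*I(5, 5 - 3*2) = (5 + (5 - 3*2)²)/35 = (5 + (5 - 6)²)/35 = (5 + (-1)²)/35 = (5 + 1)/35 = (1/35)*6 = 6/35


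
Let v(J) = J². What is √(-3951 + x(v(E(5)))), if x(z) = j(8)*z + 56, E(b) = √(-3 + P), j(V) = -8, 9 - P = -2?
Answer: I*√3959 ≈ 62.921*I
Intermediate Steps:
P = 11 (P = 9 - 1*(-2) = 9 + 2 = 11)
E(b) = 2*√2 (E(b) = √(-3 + 11) = √8 = 2*√2)
x(z) = 56 - 8*z (x(z) = -8*z + 56 = 56 - 8*z)
√(-3951 + x(v(E(5)))) = √(-3951 + (56 - 8*(2*√2)²)) = √(-3951 + (56 - 8*8)) = √(-3951 + (56 - 64)) = √(-3951 - 8) = √(-3959) = I*√3959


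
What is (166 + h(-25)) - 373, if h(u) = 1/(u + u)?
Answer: -10351/50 ≈ -207.02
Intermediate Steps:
h(u) = 1/(2*u)
(166 + h(-25)) - 373 = (166 + (½)/(-25)) - 373 = (166 + (½)*(-1/25)) - 373 = (166 - 1/50) - 373 = 8299/50 - 373 = -10351/50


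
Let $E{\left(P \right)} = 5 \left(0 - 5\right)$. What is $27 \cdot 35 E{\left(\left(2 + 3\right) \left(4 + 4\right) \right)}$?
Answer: $-23625$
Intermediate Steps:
$E{\left(P \right)} = -25$ ($E{\left(P \right)} = 5 \left(-5\right) = -25$)
$27 \cdot 35 E{\left(\left(2 + 3\right) \left(4 + 4\right) \right)} = 27 \cdot 35 \left(-25\right) = 945 \left(-25\right) = -23625$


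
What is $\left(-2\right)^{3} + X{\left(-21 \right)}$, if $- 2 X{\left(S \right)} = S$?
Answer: $\frac{5}{2} \approx 2.5$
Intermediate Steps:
$X{\left(S \right)} = - \frac{S}{2}$
$\left(-2\right)^{3} + X{\left(-21 \right)} = \left(-2\right)^{3} - - \frac{21}{2} = -8 + \frac{21}{2} = \frac{5}{2}$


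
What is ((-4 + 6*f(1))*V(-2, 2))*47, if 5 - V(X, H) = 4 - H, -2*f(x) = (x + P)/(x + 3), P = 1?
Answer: -1551/2 ≈ -775.50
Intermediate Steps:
f(x) = -(1 + x)/(2*(3 + x)) (f(x) = -(x + 1)/(2*(x + 3)) = -(1 + x)/(2*(3 + x)))
V(X, H) = 1 + H (V(X, H) = 5 - (4 - H) = 5 + (-4 + H) = 1 + H)
((-4 + 6*f(1))*V(-2, 2))*47 = ((-4 + 6*((-1 - 1*1)/(2*(3 + 1))))*(1 + 2))*47 = ((-4 + 6*((1/2)*(-1 - 1)/4))*3)*47 = ((-4 + 6*((1/2)*(1/4)*(-2)))*3)*47 = ((-4 + 6*(-1/4))*3)*47 = ((-4 - 3/2)*3)*47 = -11/2*3*47 = -33/2*47 = -1551/2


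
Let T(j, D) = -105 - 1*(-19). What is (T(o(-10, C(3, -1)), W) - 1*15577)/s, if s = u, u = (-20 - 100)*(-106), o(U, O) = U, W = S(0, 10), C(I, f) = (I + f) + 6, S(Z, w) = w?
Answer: -5221/4240 ≈ -1.2314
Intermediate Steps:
C(I, f) = 6 + I + f
W = 10
T(j, D) = -86 (T(j, D) = -105 + 19 = -86)
u = 12720 (u = -120*(-106) = 12720)
s = 12720
(T(o(-10, C(3, -1)), W) - 1*15577)/s = (-86 - 1*15577)/12720 = (-86 - 15577)*(1/12720) = -15663*1/12720 = -5221/4240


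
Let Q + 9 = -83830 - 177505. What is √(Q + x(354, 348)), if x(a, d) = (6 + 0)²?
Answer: 2*I*√65327 ≈ 511.18*I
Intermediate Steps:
x(a, d) = 36 (x(a, d) = 6² = 36)
Q = -261344 (Q = -9 + (-83830 - 177505) = -9 - 261335 = -261344)
√(Q + x(354, 348)) = √(-261344 + 36) = √(-261308) = 2*I*√65327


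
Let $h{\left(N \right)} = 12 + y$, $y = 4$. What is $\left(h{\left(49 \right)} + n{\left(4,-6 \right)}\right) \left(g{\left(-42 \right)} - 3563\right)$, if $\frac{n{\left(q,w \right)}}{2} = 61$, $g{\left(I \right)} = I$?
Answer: $-497490$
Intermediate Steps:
$n{\left(q,w \right)} = 122$ ($n{\left(q,w \right)} = 2 \cdot 61 = 122$)
$h{\left(N \right)} = 16$ ($h{\left(N \right)} = 12 + 4 = 16$)
$\left(h{\left(49 \right)} + n{\left(4,-6 \right)}\right) \left(g{\left(-42 \right)} - 3563\right) = \left(16 + 122\right) \left(-42 - 3563\right) = 138 \left(-42 - 3563\right) = 138 \left(-3605\right) = -497490$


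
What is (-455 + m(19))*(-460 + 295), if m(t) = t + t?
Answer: 68805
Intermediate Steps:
m(t) = 2*t
(-455 + m(19))*(-460 + 295) = (-455 + 2*19)*(-460 + 295) = (-455 + 38)*(-165) = -417*(-165) = 68805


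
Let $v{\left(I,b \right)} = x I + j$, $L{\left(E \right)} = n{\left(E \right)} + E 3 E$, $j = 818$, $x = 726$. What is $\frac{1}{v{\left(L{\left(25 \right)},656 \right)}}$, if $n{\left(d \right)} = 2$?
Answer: $\frac{1}{1363520} \approx 7.334 \cdot 10^{-7}$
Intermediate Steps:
$L{\left(E \right)} = 2 + 3 E^{2}$ ($L{\left(E \right)} = 2 + E 3 E = 2 + 3 E E = 2 + 3 E^{2}$)
$v{\left(I,b \right)} = 818 + 726 I$ ($v{\left(I,b \right)} = 726 I + 818 = 818 + 726 I$)
$\frac{1}{v{\left(L{\left(25 \right)},656 \right)}} = \frac{1}{818 + 726 \left(2 + 3 \cdot 25^{2}\right)} = \frac{1}{818 + 726 \left(2 + 3 \cdot 625\right)} = \frac{1}{818 + 726 \left(2 + 1875\right)} = \frac{1}{818 + 726 \cdot 1877} = \frac{1}{818 + 1362702} = \frac{1}{1363520}$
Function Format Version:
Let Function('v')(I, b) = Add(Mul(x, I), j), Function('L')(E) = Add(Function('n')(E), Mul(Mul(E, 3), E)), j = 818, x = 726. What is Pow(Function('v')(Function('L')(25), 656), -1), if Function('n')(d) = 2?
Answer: Rational(1, 1363520) ≈ 7.3340e-7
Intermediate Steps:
Function('L')(E) = Add(2, Mul(3, Pow(E, 2))) (Function('L')(E) = Add(2, Mul(Mul(E, 3), E)) = Add(2, Mul(Mul(3, E), E)) = Add(2, Mul(3, Pow(E, 2))))
Function('v')(I, b) = Add(818, Mul(726, I)) (Function('v')(I, b) = Add(Mul(726, I), 818) = Add(818, Mul(726, I)))
Pow(Function('v')(Function('L')(25), 656), -1) = Pow(Add(818, Mul(726, Add(2, Mul(3, Pow(25, 2))))), -1) = Pow(Add(818, Mul(726, Add(2, Mul(3, 625)))), -1) = Pow(Add(818, Mul(726, Add(2, 1875))), -1) = Pow(Add(818, Mul(726, 1877)), -1) = Pow(Add(818, 1362702), -1) = Pow(1363520, -1) = Rational(1, 1363520)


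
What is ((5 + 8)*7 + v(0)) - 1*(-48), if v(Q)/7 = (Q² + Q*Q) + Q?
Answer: 139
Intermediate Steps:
v(Q) = 7*Q + 14*Q² (v(Q) = 7*((Q² + Q*Q) + Q) = 7*((Q² + Q²) + Q) = 7*(2*Q² + Q) = 7*(Q + 2*Q²) = 7*Q + 14*Q²)
((5 + 8)*7 + v(0)) - 1*(-48) = ((5 + 8)*7 + 7*0*(1 + 2*0)) - 1*(-48) = (13*7 + 7*0*(1 + 0)) + 48 = (91 + 7*0*1) + 48 = (91 + 0) + 48 = 91 + 48 = 139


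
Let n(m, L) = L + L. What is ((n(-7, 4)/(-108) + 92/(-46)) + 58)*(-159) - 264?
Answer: -82406/9 ≈ -9156.2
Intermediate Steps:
n(m, L) = 2*L
((n(-7, 4)/(-108) + 92/(-46)) + 58)*(-159) - 264 = (((2*4)/(-108) + 92/(-46)) + 58)*(-159) - 264 = ((8*(-1/108) + 92*(-1/46)) + 58)*(-159) - 264 = ((-2/27 - 2) + 58)*(-159) - 264 = (-56/27 + 58)*(-159) - 264 = (1510/27)*(-159) - 264 = -80030/9 - 264 = -82406/9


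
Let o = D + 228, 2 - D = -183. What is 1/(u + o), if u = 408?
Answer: 1/821 ≈ 0.0012180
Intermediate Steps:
D = 185 (D = 2 - 1*(-183) = 2 + 183 = 185)
o = 413 (o = 185 + 228 = 413)
1/(u + o) = 1/(408 + 413) = 1/821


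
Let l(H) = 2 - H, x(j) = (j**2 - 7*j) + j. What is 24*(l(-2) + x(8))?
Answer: 480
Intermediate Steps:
x(j) = j**2 - 6*j
24*(l(-2) + x(8)) = 24*((2 - 1*(-2)) + 8*(-6 + 8)) = 24*((2 + 2) + 8*2) = 24*(4 + 16) = 24*20 = 480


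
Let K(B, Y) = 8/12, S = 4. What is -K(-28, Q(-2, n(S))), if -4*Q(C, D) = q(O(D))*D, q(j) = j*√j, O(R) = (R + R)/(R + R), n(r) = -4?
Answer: -⅔ ≈ -0.66667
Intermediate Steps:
O(R) = 1 (O(R) = (2*R)/((2*R)) = (2*R)*(1/(2*R)) = 1)
q(j) = j^(3/2)
Q(C, D) = -D/4 (Q(C, D) = -1^(3/2)*D/4 = -D/4)
K(B, Y) = ⅔ (K(B, Y) = 8*(1/12) = ⅔)
-K(-28, Q(-2, n(S))) = -1*⅔ = -⅔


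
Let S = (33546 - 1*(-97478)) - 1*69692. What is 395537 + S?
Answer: 456869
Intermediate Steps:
S = 61332 (S = (33546 + 97478) - 69692 = 131024 - 69692 = 61332)
395537 + S = 395537 + 61332 = 456869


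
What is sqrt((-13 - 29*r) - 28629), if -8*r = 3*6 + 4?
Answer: I*sqrt(114249)/2 ≈ 169.0*I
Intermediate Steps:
r = -11/4 (r = -(3*6 + 4)/8 = -(18 + 4)/8 = -1/8*22 = -11/4 ≈ -2.7500)
sqrt((-13 - 29*r) - 28629) = sqrt((-13 - 29*(-11/4)) - 28629) = sqrt((-13 + 319/4) - 28629) = sqrt(267/4 - 28629) = sqrt(-114249/4) = I*sqrt(114249)/2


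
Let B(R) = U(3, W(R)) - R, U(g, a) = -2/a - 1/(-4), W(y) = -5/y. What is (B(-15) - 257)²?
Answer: 982081/16 ≈ 61380.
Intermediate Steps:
U(g, a) = ¼ - 2/a (U(g, a) = -2/a - 1*(-¼) = -2/a + ¼ = ¼ - 2/a)
B(R) = -R - R*(-8 - 5/R)/20 (B(R) = (-8 - 5/R)/(4*((-5/R))) - R = (-R/5)*(-8 - 5/R)/4 - R = -R*(-8 - 5/R)/20 - R = -R - R*(-8 - 5/R)/20)
(B(-15) - 257)² = ((¼ - ⅗*(-15)) - 257)² = ((¼ + 9) - 257)² = (37/4 - 257)² = (-991/4)² = 982081/16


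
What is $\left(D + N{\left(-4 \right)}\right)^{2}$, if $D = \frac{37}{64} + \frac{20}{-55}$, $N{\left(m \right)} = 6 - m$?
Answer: $\frac{51710481}{495616} \approx 104.34$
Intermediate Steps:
$D = \frac{151}{704}$ ($D = 37 \cdot \frac{1}{64} + 20 \left(- \frac{1}{55}\right) = \frac{37}{64} - \frac{4}{11} = \frac{151}{704} \approx 0.21449$)
$\left(D + N{\left(-4 \right)}\right)^{2} = \left(\frac{151}{704} + \left(6 - -4\right)\right)^{2} = \left(\frac{151}{704} + \left(6 + 4\right)\right)^{2} = \left(\frac{151}{704} + 10\right)^{2} = \left(\frac{7191}{704}\right)^{2} = \frac{51710481}{495616}$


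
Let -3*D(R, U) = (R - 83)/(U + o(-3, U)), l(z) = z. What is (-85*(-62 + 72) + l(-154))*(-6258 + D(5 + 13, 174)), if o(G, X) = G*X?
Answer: 1639887667/261 ≈ 6.2831e+6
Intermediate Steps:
D(R, U) = (-83 + R)/(6*U) (D(R, U) = -(R - 83)/(3*(U - 3*U)) = -(-83 + R)/(3*((-2*U))) = -(-83 + R)*(-1/(2*U))/3 = -(-1)*(-83 + R)/(6*U) = (-83 + R)/(6*U))
(-85*(-62 + 72) + l(-154))*(-6258 + D(5 + 13, 174)) = (-85*(-62 + 72) - 154)*(-6258 + (⅙)*(-83 + (5 + 13))/174) = (-85*10 - 154)*(-6258 + (⅙)*(1/174)*(-83 + 18)) = (-850 - 154)*(-6258 + (⅙)*(1/174)*(-65)) = -1004*(-6258 - 65/1044) = -1004*(-6533417/1044) = 1639887667/261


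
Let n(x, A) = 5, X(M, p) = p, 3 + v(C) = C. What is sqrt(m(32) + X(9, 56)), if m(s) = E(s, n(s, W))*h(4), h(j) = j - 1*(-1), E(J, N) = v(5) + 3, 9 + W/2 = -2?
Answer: 9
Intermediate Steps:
W = -22 (W = -18 + 2*(-2) = -18 - 4 = -22)
v(C) = -3 + C
E(J, N) = 5 (E(J, N) = (-3 + 5) + 3 = 2 + 3 = 5)
h(j) = 1 + j (h(j) = j + 1 = 1 + j)
m(s) = 25 (m(s) = 5*(1 + 4) = 5*5 = 25)
sqrt(m(32) + X(9, 56)) = sqrt(25 + 56) = sqrt(81) = 9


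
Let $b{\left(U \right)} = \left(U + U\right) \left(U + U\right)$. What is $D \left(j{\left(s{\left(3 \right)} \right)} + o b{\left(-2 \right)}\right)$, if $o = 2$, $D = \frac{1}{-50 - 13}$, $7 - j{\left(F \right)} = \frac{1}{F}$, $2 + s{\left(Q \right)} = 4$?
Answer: $- \frac{11}{18} \approx -0.61111$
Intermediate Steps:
$s{\left(Q \right)} = 2$ ($s{\left(Q \right)} = -2 + 4 = 2$)
$j{\left(F \right)} = 7 - \frac{1}{F}$
$D = - \frac{1}{63}$ ($D = \frac{1}{-63} = - \frac{1}{63} \approx -0.015873$)
$b{\left(U \right)} = 4 U^{2}$ ($b{\left(U \right)} = 2 U 2 U = 4 U^{2}$)
$D \left(j{\left(s{\left(3 \right)} \right)} + o b{\left(-2 \right)}\right) = - \frac{\left(7 - \frac{1}{2}\right) + 2 \cdot 4 \left(-2\right)^{2}}{63} = - \frac{\left(7 - \frac{1}{2}\right) + 2 \cdot 4 \cdot 4}{63} = - \frac{\left(7 - \frac{1}{2}\right) + 2 \cdot 16}{63} = - \frac{\frac{13}{2} + 32}{63} = \left(- \frac{1}{63}\right) \frac{77}{2} = - \frac{11}{18}$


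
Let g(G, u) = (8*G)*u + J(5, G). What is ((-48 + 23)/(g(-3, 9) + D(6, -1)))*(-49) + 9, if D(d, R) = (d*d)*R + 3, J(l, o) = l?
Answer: 971/244 ≈ 3.9795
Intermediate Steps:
D(d, R) = 3 + R*d² (D(d, R) = d²*R + 3 = R*d² + 3 = 3 + R*d²)
g(G, u) = 5 + 8*G*u (g(G, u) = (8*G)*u + 5 = 8*G*u + 5 = 5 + 8*G*u)
((-48 + 23)/(g(-3, 9) + D(6, -1)))*(-49) + 9 = ((-48 + 23)/((5 + 8*(-3)*9) + (3 - 1*6²)))*(-49) + 9 = -25/((5 - 216) + (3 - 1*36))*(-49) + 9 = -25/(-211 + (3 - 36))*(-49) + 9 = -25/(-211 - 33)*(-49) + 9 = -25/(-244)*(-49) + 9 = -25*(-1/244)*(-49) + 9 = (25/244)*(-49) + 9 = -1225/244 + 9 = 971/244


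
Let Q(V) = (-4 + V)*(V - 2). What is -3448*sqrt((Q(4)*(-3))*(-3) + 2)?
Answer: -3448*sqrt(2) ≈ -4876.2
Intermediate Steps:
Q(V) = (-4 + V)*(-2 + V)
-3448*sqrt((Q(4)*(-3))*(-3) + 2) = -3448*sqrt(((8 + 4**2 - 6*4)*(-3))*(-3) + 2) = -3448*sqrt(((8 + 16 - 24)*(-3))*(-3) + 2) = -3448*sqrt((0*(-3))*(-3) + 2) = -3448*sqrt(0*(-3) + 2) = -3448*sqrt(0 + 2) = -3448*sqrt(2)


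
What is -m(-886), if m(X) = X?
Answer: 886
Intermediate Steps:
-m(-886) = -1*(-886) = 886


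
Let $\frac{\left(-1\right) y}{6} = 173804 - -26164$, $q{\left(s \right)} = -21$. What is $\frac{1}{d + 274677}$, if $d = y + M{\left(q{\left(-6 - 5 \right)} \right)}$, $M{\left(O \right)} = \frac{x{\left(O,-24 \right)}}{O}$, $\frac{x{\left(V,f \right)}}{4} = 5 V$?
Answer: $- \frac{1}{925111} \approx -1.081 \cdot 10^{-6}$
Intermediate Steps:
$x{\left(V,f \right)} = 20 V$ ($x{\left(V,f \right)} = 4 \cdot 5 V = 20 V$)
$M{\left(O \right)} = 20$ ($M{\left(O \right)} = \frac{20 O}{O} = 20$)
$y = -1199808$ ($y = - 6 \left(173804 - -26164\right) = - 6 \left(173804 + 26164\right) = \left(-6\right) 199968 = -1199808$)
$d = -1199788$ ($d = -1199808 + 20 = -1199788$)
$\frac{1}{d + 274677} = \frac{1}{-1199788 + 274677} = \frac{1}{-925111} = - \frac{1}{925111}$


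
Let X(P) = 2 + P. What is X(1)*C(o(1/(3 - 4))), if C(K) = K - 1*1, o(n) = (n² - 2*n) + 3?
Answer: 15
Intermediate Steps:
o(n) = 3 + n² - 2*n
C(K) = -1 + K (C(K) = K - 1 = -1 + K)
X(1)*C(o(1/(3 - 4))) = (2 + 1)*(-1 + (3 + (1/(3 - 4))² - 2/(3 - 4))) = 3*(-1 + (3 + (1/(-1))² - 2/(-1))) = 3*(-1 + (3 + (-1)² - 2*(-1))) = 3*(-1 + (3 + 1 + 2)) = 3*(-1 + 6) = 3*5 = 15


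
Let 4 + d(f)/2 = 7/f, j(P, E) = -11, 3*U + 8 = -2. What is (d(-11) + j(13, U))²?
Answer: 49729/121 ≈ 410.98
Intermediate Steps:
U = -10/3 (U = -8/3 + (⅓)*(-2) = -8/3 - ⅔ = -10/3 ≈ -3.3333)
d(f) = -8 + 14/f (d(f) = -8 + 2*(7/f) = -8 + 14/f)
(d(-11) + j(13, U))² = ((-8 + 14/(-11)) - 11)² = ((-8 + 14*(-1/11)) - 11)² = ((-8 - 14/11) - 11)² = (-102/11 - 11)² = (-223/11)² = 49729/121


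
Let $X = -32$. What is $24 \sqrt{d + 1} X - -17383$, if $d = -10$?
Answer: $17383 - 2304 i \approx 17383.0 - 2304.0 i$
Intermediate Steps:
$24 \sqrt{d + 1} X - -17383 = 24 \sqrt{-10 + 1} \left(-32\right) - -17383 = 24 \sqrt{-9} \left(-32\right) + 17383 = 24 \cdot 3 i \left(-32\right) + 17383 = 72 i \left(-32\right) + 17383 = - 2304 i + 17383 = 17383 - 2304 i$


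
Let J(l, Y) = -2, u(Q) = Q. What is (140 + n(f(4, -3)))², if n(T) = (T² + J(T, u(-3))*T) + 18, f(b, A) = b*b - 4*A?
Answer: 784996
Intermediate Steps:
f(b, A) = b² - 4*A
n(T) = 18 + T² - 2*T (n(T) = (T² - 2*T) + 18 = 18 + T² - 2*T)
(140 + n(f(4, -3)))² = (140 + (18 + (4² - 4*(-3))² - 2*(4² - 4*(-3))))² = (140 + (18 + (16 + 12)² - 2*(16 + 12)))² = (140 + (18 + 28² - 2*28))² = (140 + (18 + 784 - 56))² = (140 + 746)² = 886² = 784996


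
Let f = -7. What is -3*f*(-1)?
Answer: -21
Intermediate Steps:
-3*f*(-1) = -3*(-7)*(-1) = 21*(-1) = -21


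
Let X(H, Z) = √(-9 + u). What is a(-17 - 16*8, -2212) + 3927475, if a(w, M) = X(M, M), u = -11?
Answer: 3927475 + 2*I*√5 ≈ 3.9275e+6 + 4.4721*I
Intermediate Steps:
X(H, Z) = 2*I*√5 (X(H, Z) = √(-9 - 11) = √(-20) = 2*I*√5)
a(w, M) = 2*I*√5
a(-17 - 16*8, -2212) + 3927475 = 2*I*√5 + 3927475 = 3927475 + 2*I*√5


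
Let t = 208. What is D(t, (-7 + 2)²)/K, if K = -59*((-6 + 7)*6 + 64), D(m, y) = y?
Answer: -5/826 ≈ -0.0060533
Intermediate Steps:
K = -4130 (K = -59*(1*6 + 64) = -59*(6 + 64) = -59*70 = -4130)
D(t, (-7 + 2)²)/K = (-7 + 2)²/(-4130) = (-5)²*(-1/4130) = 25*(-1/4130) = -5/826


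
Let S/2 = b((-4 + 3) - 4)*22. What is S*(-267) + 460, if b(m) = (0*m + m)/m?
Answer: -11288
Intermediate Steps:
b(m) = 1 (b(m) = (0 + m)/m = m/m = 1)
S = 44 (S = 2*(1*22) = 2*22 = 44)
S*(-267) + 460 = 44*(-267) + 460 = -11748 + 460 = -11288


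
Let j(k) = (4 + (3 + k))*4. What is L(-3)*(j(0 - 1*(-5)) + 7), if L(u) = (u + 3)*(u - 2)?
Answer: 0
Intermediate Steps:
j(k) = 28 + 4*k (j(k) = (7 + k)*4 = 28 + 4*k)
L(u) = (-2 + u)*(3 + u) (L(u) = (3 + u)*(-2 + u) = (-2 + u)*(3 + u))
L(-3)*(j(0 - 1*(-5)) + 7) = (-6 - 3 + (-3)**2)*((28 + 4*(0 - 1*(-5))) + 7) = (-6 - 3 + 9)*((28 + 4*(0 + 5)) + 7) = 0*((28 + 4*5) + 7) = 0*((28 + 20) + 7) = 0*(48 + 7) = 0*55 = 0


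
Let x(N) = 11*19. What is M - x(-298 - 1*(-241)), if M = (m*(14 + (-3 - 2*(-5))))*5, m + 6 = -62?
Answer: -7349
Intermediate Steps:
m = -68 (m = -6 - 62 = -68)
x(N) = 209
M = -7140 (M = -68*(14 + (-3 - 2*(-5)))*5 = -68*(14 + (-3 + 10))*5 = -68*(14 + 7)*5 = -68*21*5 = -1428*5 = -7140)
M - x(-298 - 1*(-241)) = -7140 - 1*209 = -7140 - 209 = -7349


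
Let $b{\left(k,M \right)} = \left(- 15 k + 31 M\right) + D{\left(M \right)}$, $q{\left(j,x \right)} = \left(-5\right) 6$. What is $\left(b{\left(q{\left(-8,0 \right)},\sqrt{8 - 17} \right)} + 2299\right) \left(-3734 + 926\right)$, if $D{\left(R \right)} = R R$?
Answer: $-7693920 - 261144 i \approx -7.6939 \cdot 10^{6} - 2.6114 \cdot 10^{5} i$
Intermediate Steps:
$q{\left(j,x \right)} = -30$
$D{\left(R \right)} = R^{2}$
$b{\left(k,M \right)} = M^{2} - 15 k + 31 M$ ($b{\left(k,M \right)} = \left(- 15 k + 31 M\right) + M^{2} = M^{2} - 15 k + 31 M$)
$\left(b{\left(q{\left(-8,0 \right)},\sqrt{8 - 17} \right)} + 2299\right) \left(-3734 + 926\right) = \left(\left(\left(\sqrt{8 - 17}\right)^{2} - -450 + 31 \sqrt{8 - 17}\right) + 2299\right) \left(-3734 + 926\right) = \left(\left(\left(\sqrt{-9}\right)^{2} + 450 + 31 \sqrt{-9}\right) + 2299\right) \left(-2808\right) = \left(\left(\left(3 i\right)^{2} + 450 + 31 \cdot 3 i\right) + 2299\right) \left(-2808\right) = \left(\left(-9 + 450 + 93 i\right) + 2299\right) \left(-2808\right) = \left(\left(441 + 93 i\right) + 2299\right) \left(-2808\right) = \left(2740 + 93 i\right) \left(-2808\right) = -7693920 - 261144 i$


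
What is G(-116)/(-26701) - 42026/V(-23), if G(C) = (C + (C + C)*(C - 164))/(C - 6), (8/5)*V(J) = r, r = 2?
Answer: -273801077034/8143805 ≈ -33621.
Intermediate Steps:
V(J) = 5/4 (V(J) = (5/8)*2 = 5/4)
G(C) = (C + 2*C*(-164 + C))/(-6 + C) (G(C) = (C + (2*C)*(-164 + C))/(-6 + C) = (C + 2*C*(-164 + C))/(-6 + C))
G(-116)/(-26701) - 42026/V(-23) = -116*(-327 + 2*(-116))/(-6 - 116)/(-26701) - 42026/5/4 = -116*(-327 - 232)/(-122)*(-1/26701) - 42026*⅘ = -116*(-1/122)*(-559)*(-1/26701) - 168104/5 = -32422/61*(-1/26701) - 168104/5 = 32422/1628761 - 168104/5 = -273801077034/8143805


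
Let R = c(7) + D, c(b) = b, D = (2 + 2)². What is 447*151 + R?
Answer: 67520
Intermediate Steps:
D = 16 (D = 4² = 16)
R = 23 (R = 7 + 16 = 23)
447*151 + R = 447*151 + 23 = 67497 + 23 = 67520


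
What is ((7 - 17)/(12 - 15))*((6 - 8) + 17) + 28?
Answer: 78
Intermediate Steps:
((7 - 17)/(12 - 15))*((6 - 8) + 17) + 28 = (-10/(-3))*(-2 + 17) + 28 = -10*(-⅓)*15 + 28 = (10/3)*15 + 28 = 50 + 28 = 78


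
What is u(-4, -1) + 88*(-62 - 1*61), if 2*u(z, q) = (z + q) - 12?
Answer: -21665/2 ≈ -10833.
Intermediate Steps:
u(z, q) = -6 + q/2 + z/2 (u(z, q) = ((z + q) - 12)/2 = ((q + z) - 12)/2 = (-12 + q + z)/2 = -6 + q/2 + z/2)
u(-4, -1) + 88*(-62 - 1*61) = (-6 + (½)*(-1) + (½)*(-4)) + 88*(-62 - 1*61) = (-6 - ½ - 2) + 88*(-62 - 61) = -17/2 + 88*(-123) = -17/2 - 10824 = -21665/2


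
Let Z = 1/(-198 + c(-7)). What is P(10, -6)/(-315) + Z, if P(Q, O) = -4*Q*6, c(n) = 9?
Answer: 143/189 ≈ 0.75661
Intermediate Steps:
Z = -1/189 (Z = 1/(-198 + 9) = 1/(-189) = -1/189 ≈ -0.0052910)
P(Q, O) = -24*Q
P(10, -6)/(-315) + Z = -24*10/(-315) - 1/189 = -240*(-1/315) - 1/189 = 16/21 - 1/189 = 143/189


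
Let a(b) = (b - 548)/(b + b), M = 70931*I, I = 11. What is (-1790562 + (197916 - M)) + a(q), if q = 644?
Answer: -382034795/161 ≈ -2.3729e+6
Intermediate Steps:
M = 780241 (M = 70931*11 = 780241)
a(b) = (-548 + b)/(2*b) (a(b) = (-548 + b)/((2*b)) = (-548 + b)*(1/(2*b)) = (-548 + b)/(2*b))
(-1790562 + (197916 - M)) + a(q) = (-1790562 + (197916 - 1*780241)) + (½)*(-548 + 644)/644 = (-1790562 + (197916 - 780241)) + (½)*(1/644)*96 = (-1790562 - 582325) + 12/161 = -2372887 + 12/161 = -382034795/161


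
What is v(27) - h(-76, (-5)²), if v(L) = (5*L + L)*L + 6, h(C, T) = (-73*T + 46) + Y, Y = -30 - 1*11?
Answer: 6200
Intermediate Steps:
Y = -41 (Y = -30 - 11 = -41)
h(C, T) = 5 - 73*T (h(C, T) = (-73*T + 46) - 41 = (46 - 73*T) - 41 = 5 - 73*T)
v(L) = 6 + 6*L² (v(L) = (6*L)*L + 6 = 6*L² + 6 = 6 + 6*L²)
v(27) - h(-76, (-5)²) = (6 + 6*27²) - (5 - 73*(-5)²) = (6 + 6*729) - (5 - 73*25) = (6 + 4374) - (5 - 1825) = 4380 - 1*(-1820) = 4380 + 1820 = 6200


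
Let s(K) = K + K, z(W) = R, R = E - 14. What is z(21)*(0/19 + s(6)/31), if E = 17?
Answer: 36/31 ≈ 1.1613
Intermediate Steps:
R = 3 (R = 17 - 14 = 3)
z(W) = 3
s(K) = 2*K
z(21)*(0/19 + s(6)/31) = 3*(0/19 + (2*6)/31) = 3*(0*(1/19) + 12*(1/31)) = 3*(0 + 12/31) = 3*(12/31) = 36/31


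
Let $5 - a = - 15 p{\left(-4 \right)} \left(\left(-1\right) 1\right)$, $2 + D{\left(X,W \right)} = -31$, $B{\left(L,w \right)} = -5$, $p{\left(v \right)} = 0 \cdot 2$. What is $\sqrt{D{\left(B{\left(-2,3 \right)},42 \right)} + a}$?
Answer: $2 i \sqrt{7} \approx 5.2915 i$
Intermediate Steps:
$p{\left(v \right)} = 0$
$D{\left(X,W \right)} = -33$ ($D{\left(X,W \right)} = -2 - 31 = -33$)
$a = 5$ ($a = 5 - \left(-15\right) 0 \left(\left(-1\right) 1\right) = 5 - 0 \left(-1\right) = 5 - 0 = 5 + 0 = 5$)
$\sqrt{D{\left(B{\left(-2,3 \right)},42 \right)} + a} = \sqrt{-33 + 5} = \sqrt{-28} = 2 i \sqrt{7}$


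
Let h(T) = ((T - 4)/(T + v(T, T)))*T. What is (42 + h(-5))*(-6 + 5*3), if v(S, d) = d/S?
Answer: 1107/4 ≈ 276.75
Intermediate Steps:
h(T) = T*(-4 + T)/(1 + T) (h(T) = ((T - 4)/(T + T/T))*T = ((-4 + T)/(T + 1))*T = ((-4 + T)/(1 + T))*T = T*(-4 + T)/(1 + T))
(42 + h(-5))*(-6 + 5*3) = (42 - 5*(-4 - 5)/(1 - 5))*(-6 + 5*3) = (42 - 5*(-9)/(-4))*(-6 + 15) = (42 - 5*(-¼)*(-9))*9 = (42 - 45/4)*9 = (123/4)*9 = 1107/4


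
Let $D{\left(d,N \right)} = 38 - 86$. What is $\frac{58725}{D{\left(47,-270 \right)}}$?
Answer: $- \frac{19575}{16} \approx -1223.4$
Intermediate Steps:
$D{\left(d,N \right)} = -48$
$\frac{58725}{D{\left(47,-270 \right)}} = \frac{58725}{-48} = 58725 \left(- \frac{1}{48}\right) = - \frac{19575}{16}$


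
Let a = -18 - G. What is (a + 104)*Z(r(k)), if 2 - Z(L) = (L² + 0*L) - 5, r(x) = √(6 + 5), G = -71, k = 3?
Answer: -628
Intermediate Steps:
r(x) = √11
Z(L) = 7 - L² (Z(L) = 2 - ((L² + 0*L) - 5) = 2 - ((L² + 0) - 5) = 2 - (L² - 5) = 2 - (-5 + L²) = 2 + (5 - L²) = 7 - L²)
a = 53 (a = -18 - 1*(-71) = -18 + 71 = 53)
(a + 104)*Z(r(k)) = (53 + 104)*(7 - (√11)²) = 157*(7 - 1*11) = 157*(7 - 11) = 157*(-4) = -628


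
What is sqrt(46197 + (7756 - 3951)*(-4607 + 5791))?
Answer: sqrt(4551317) ≈ 2133.4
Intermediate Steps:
sqrt(46197 + (7756 - 3951)*(-4607 + 5791)) = sqrt(46197 + 3805*1184) = sqrt(46197 + 4505120) = sqrt(4551317)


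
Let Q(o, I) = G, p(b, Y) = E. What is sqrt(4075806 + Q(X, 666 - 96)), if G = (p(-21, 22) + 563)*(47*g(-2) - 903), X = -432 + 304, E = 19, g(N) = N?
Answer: 8*sqrt(54618) ≈ 1869.6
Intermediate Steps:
p(b, Y) = 19
X = -128
G = -580254 (G = (19 + 563)*(47*(-2) - 903) = 582*(-94 - 903) = 582*(-997) = -580254)
Q(o, I) = -580254
sqrt(4075806 + Q(X, 666 - 96)) = sqrt(4075806 - 580254) = sqrt(3495552) = 8*sqrt(54618)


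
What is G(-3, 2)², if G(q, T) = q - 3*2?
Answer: 81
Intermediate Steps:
G(q, T) = -6 + q (G(q, T) = q - 6 = -6 + q)
G(-3, 2)² = (-6 - 3)² = (-9)² = 81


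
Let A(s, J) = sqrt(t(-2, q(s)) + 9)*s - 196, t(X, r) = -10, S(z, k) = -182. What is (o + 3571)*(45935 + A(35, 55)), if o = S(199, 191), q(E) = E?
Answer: 155009471 + 118615*I ≈ 1.5501e+8 + 1.1862e+5*I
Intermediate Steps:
o = -182
A(s, J) = -196 + I*s (A(s, J) = sqrt(-10 + 9)*s - 196 = sqrt(-1)*s - 196 = I*s - 196 = -196 + I*s)
(o + 3571)*(45935 + A(35, 55)) = (-182 + 3571)*(45935 + (-196 + I*35)) = 3389*(45935 + (-196 + 35*I)) = 3389*(45739 + 35*I) = 155009471 + 118615*I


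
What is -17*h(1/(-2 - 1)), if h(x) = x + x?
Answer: 34/3 ≈ 11.333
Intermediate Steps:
h(x) = 2*x
-17*h(1/(-2 - 1)) = -34/(-2 - 1) = -34/(-3) = -34*(-1)/3 = -17*(-⅔) = 34/3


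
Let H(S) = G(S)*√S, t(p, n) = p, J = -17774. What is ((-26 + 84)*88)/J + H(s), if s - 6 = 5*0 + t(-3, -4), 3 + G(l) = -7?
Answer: -2552/8887 - 10*√3 ≈ -17.608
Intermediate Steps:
G(l) = -10 (G(l) = -3 - 7 = -10)
s = 3 (s = 6 + (5*0 - 3) = 6 + (0 - 3) = 6 - 3 = 3)
H(S) = -10*√S
((-26 + 84)*88)/J + H(s) = ((-26 + 84)*88)/(-17774) - 10*√3 = (58*88)*(-1/17774) - 10*√3 = 5104*(-1/17774) - 10*√3 = -2552/8887 - 10*√3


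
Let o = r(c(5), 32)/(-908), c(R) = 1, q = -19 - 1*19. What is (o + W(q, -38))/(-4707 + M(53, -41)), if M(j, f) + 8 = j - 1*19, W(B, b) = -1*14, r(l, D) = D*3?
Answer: 3202/1062587 ≈ 0.0030134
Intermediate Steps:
q = -38 (q = -19 - 19 = -38)
r(l, D) = 3*D
o = -24/227 (o = (3*32)/(-908) = 96*(-1/908) = -24/227 ≈ -0.10573)
W(B, b) = -14
M(j, f) = -27 + j (M(j, f) = -8 + (j - 1*19) = -8 + (j - 19) = -8 + (-19 + j) = -27 + j)
(o + W(q, -38))/(-4707 + M(53, -41)) = (-24/227 - 14)/(-4707 + (-27 + 53)) = -3202/(227*(-4707 + 26)) = -3202/227/(-4681) = -3202/227*(-1/4681) = 3202/1062587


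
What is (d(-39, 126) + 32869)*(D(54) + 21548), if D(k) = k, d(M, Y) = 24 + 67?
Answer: 712001920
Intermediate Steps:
d(M, Y) = 91
(d(-39, 126) + 32869)*(D(54) + 21548) = (91 + 32869)*(54 + 21548) = 32960*21602 = 712001920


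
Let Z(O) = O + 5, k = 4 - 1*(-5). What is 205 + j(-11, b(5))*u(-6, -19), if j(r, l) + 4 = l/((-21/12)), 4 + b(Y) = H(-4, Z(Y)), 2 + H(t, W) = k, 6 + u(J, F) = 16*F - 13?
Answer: 14355/7 ≈ 2050.7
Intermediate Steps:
u(J, F) = -19 + 16*F (u(J, F) = -6 + (16*F - 13) = -6 + (-13 + 16*F) = -19 + 16*F)
k = 9 (k = 4 + 5 = 9)
Z(O) = 5 + O
H(t, W) = 7 (H(t, W) = -2 + 9 = 7)
b(Y) = 3 (b(Y) = -4 + 7 = 3)
j(r, l) = -4 - 4*l/7 (j(r, l) = -4 + l/((-21/12)) = -4 + l/((-21*1/12)) = -4 + l/(-7/4) = -4 + l*(-4/7) = -4 - 4*l/7)
205 + j(-11, b(5))*u(-6, -19) = 205 + (-4 - 4/7*3)*(-19 + 16*(-19)) = 205 + (-4 - 12/7)*(-19 - 304) = 205 - 40/7*(-323) = 205 + 12920/7 = 14355/7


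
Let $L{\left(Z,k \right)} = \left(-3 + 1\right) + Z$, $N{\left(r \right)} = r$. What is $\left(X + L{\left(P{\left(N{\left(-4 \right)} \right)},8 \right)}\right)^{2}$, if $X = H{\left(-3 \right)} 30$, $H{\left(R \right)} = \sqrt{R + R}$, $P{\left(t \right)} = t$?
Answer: $-5364 - 360 i \sqrt{6} \approx -5364.0 - 881.82 i$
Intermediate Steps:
$H{\left(R \right)} = \sqrt{2} \sqrt{R}$ ($H{\left(R \right)} = \sqrt{2 R} = \sqrt{2} \sqrt{R}$)
$L{\left(Z,k \right)} = -2 + Z$
$X = 30 i \sqrt{6}$ ($X = \sqrt{2} \sqrt{-3} \cdot 30 = \sqrt{2} i \sqrt{3} \cdot 30 = i \sqrt{6} \cdot 30 = 30 i \sqrt{6} \approx 73.485 i$)
$\left(X + L{\left(P{\left(N{\left(-4 \right)} \right)},8 \right)}\right)^{2} = \left(30 i \sqrt{6} - 6\right)^{2} = \left(-6 + 30 i \sqrt{6}\right)^{2}$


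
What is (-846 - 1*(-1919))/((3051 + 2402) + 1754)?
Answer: 1073/7207 ≈ 0.14888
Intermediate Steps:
(-846 - 1*(-1919))/((3051 + 2402) + 1754) = (-846 + 1919)/(5453 + 1754) = 1073/7207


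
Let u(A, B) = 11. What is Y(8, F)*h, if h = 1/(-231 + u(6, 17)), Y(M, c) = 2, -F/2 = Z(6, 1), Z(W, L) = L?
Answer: -1/110 ≈ -0.0090909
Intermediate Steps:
F = -2 (F = -2*1 = -2)
h = -1/220 (h = 1/(-231 + 11) = 1/(-220) = -1/220 ≈ -0.0045455)
Y(8, F)*h = 2*(-1/220) = -1/110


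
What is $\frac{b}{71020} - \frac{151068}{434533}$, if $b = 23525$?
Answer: $- \frac{101292107}{6172106732} \approx -0.016411$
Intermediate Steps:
$\frac{b}{71020} - \frac{151068}{434533} = \frac{23525}{71020} - \frac{151068}{434533} = 23525 \cdot \frac{1}{71020} - \frac{151068}{434533} = \frac{4705}{14204} - \frac{151068}{434533} = - \frac{101292107}{6172106732}$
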